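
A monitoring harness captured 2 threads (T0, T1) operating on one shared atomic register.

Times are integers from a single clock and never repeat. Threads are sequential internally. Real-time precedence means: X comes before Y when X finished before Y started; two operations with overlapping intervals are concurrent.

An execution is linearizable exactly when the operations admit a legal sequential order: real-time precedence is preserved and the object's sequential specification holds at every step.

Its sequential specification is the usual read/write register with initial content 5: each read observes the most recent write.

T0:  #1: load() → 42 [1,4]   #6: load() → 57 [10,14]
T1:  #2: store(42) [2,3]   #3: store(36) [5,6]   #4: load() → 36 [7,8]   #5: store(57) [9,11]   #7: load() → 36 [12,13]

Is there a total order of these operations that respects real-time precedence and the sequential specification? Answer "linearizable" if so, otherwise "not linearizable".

not linearizable

through event 12 a valid linearization exists; event 13 (#7 responding at time 13) ends that
checked exhaustively: 2 real-time-consistent orders of 6 completed operations, zero legal atomic register replays
completion choices over the 1 pending operation (#6) were checked; none helps
take #1, #2, #3, #4, #5, #7 (pending dropped): step 1 already fails, because #1 load() → 42 cannot occur there
take #2, #1, #3, #4, #5, #7 (pending dropped): step 6 already fails, because #7 load() → 36 cannot occur there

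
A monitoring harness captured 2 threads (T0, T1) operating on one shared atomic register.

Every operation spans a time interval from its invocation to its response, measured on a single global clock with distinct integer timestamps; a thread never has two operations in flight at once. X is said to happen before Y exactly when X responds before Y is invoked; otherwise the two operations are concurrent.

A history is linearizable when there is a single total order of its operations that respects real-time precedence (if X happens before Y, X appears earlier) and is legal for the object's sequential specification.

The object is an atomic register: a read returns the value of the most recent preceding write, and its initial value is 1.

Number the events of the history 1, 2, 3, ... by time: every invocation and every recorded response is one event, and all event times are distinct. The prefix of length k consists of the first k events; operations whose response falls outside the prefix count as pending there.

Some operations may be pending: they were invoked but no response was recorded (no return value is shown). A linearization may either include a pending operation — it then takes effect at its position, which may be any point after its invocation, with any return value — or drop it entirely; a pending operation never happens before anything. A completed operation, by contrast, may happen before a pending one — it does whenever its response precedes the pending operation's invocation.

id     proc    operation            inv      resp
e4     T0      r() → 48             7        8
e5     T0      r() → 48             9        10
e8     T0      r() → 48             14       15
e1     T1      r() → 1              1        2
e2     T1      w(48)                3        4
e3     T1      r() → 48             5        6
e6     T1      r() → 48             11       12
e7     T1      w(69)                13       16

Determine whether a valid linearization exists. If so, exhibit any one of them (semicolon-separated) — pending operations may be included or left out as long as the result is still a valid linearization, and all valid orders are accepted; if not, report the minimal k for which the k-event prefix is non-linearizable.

linearizable — witness: e1; e2; e3; e4; e5; e6; e8; e7

after step 1 (e1 r() → 1): value 1
after step 2 (e2 w(48)): value 48
after step 3 (e3 r() → 48): value 48
after step 4 (e4 r() → 48): value 48
after step 5 (e5 r() → 48): value 48
after step 6 (e6 r() → 48): value 48
after step 7 (e8 r() → 48): value 48
after step 8 (e7 w(69)): value 69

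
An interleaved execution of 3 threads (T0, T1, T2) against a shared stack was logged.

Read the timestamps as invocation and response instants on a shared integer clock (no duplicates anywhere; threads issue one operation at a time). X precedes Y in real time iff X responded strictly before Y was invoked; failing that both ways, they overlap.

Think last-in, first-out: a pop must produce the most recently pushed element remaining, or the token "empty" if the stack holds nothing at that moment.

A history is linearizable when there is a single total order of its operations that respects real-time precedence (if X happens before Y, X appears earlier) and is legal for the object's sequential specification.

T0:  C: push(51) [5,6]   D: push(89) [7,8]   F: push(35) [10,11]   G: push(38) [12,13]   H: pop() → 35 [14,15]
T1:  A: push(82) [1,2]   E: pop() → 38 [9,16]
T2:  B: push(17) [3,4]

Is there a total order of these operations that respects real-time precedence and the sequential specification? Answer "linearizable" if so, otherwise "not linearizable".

witness order: A, B, C, D, F, G, E, H
step 1: A push(82) — stack <82>
step 2: B push(17) — stack <82,17>
step 3: C push(51) — stack <82,17,51>
step 4: D push(89) — stack <82,17,51,89>
step 5: F push(35) — stack <82,17,51,89,35>
step 6: G push(38) — stack <82,17,51,89,35,38>
step 7: E pop() → 38 — stack <82,17,51,89,35>
step 8: H pop() → 35 — stack <82,17,51,89>

linearizable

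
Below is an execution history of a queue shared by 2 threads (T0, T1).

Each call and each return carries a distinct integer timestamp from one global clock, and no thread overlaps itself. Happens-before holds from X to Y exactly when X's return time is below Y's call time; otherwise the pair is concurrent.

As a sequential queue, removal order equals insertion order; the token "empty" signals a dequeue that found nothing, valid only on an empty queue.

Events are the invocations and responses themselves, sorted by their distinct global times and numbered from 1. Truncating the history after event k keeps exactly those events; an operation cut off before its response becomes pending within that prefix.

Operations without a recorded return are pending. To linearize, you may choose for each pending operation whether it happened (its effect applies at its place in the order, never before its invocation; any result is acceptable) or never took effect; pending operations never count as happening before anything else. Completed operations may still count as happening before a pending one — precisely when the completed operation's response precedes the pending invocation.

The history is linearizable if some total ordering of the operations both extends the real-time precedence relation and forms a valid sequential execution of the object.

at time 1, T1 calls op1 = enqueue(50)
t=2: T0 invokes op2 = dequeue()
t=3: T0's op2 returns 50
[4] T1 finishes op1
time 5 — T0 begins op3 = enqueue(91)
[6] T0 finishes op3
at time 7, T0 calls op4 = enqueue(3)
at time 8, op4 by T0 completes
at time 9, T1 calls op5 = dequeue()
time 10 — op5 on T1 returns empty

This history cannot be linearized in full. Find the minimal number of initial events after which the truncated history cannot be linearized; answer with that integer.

one valid order for events 1..9 is op1, op2, op3, op4:
1. op1 enqueue(50), leaving queue <50>
2. op2 dequeue() → 50, leaving queue <>
3. op3 enqueue(91), leaving queue <91>
4. op4 enqueue(3), leaving queue <91,3>
once event 10 joins (op5's response, time 10), exhaustive search finds no witness
take op1, op2, op3, op4, op5: step 5 already fails, because op5 dequeue() → empty cannot occur there
take op2, op1, op3, op4, op5: step 1 already fails, because op2 dequeue() → 50 cannot occur there

10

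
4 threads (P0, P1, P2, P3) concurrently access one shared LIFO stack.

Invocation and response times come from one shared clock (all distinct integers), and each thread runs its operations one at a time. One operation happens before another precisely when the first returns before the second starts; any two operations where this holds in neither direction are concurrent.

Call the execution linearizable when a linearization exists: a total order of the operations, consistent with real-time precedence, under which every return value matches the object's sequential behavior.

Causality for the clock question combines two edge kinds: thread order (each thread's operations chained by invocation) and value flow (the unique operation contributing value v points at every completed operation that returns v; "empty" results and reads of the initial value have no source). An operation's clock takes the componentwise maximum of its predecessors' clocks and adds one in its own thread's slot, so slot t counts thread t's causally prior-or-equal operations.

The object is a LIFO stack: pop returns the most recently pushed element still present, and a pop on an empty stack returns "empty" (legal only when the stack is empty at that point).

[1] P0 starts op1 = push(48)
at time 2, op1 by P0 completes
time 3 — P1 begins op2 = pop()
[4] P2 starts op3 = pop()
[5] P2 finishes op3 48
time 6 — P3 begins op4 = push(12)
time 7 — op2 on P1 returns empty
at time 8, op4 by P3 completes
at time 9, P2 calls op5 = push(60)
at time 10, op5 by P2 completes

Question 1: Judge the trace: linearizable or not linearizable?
linearizable

a witness: op1, op3, op2, op4, op5
step 1: op1 push(48) — stack <48>
step 2: op3 pop() → 48 — stack <>
step 3: op2 pop() → empty — stack <>
step 4: op4 push(12) — stack <12>
step 5: op5 push(60) — stack <12,60>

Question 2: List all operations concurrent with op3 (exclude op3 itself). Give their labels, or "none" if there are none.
op2

op3 runs from 4 to 5; window-overlapping ops are concurrent
op1 [1,2]: before
op2 [3,7]: concurrent
op4 [6,8]: after
op5 [9,10]: after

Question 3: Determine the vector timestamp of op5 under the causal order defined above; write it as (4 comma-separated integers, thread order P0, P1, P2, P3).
(1, 0, 2, 0)

op4, invoked 6, has no incoming edges; only P3's bump applies → (0, 0, 0, 1)
op2, invoked 3, has no incoming edges; only P1's bump applies → (0, 1, 0, 0)
op1, invoked 1, has no incoming edges; only P0's bump applies → (1, 0, 0, 0)
invoked at 4, op3 merges VC(op1)=(1, 0, 0, 0) and bumps P2's slot → (1, 0, 1, 0)
invoked at 9, op5 merges VC(op3)=(1, 0, 1, 0) and bumps P2's slot → (1, 0, 2, 0)
target: VC(op5) = (1, 0, 2, 0)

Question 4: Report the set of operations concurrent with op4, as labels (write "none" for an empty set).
op2

op4 spans [6,8]: anything still running between times 6 and 8 counts as concurrent
op1 [1,2]: before
op2 [3,7]: concurrent
op3 [4,5]: before
op5 [9,10]: after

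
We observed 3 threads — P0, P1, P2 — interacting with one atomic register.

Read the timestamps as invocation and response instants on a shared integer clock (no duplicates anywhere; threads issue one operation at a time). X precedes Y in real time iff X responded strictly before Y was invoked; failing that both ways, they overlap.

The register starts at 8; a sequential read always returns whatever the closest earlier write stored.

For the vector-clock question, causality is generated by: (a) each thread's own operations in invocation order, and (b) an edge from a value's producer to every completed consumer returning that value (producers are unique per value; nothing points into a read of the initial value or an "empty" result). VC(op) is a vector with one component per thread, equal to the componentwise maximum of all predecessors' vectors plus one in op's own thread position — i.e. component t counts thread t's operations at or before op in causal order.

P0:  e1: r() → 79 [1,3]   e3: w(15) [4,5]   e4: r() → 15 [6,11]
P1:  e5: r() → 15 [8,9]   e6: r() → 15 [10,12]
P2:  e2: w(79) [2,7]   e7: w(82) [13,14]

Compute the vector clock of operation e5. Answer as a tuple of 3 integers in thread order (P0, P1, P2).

(2, 1, 1)

e2 (invocation 2): nothing precedes it; P2's component alone gives (0, 0, 1)
e7, invoked 13, takes VC(e2)=(0, 0, 1) under max, adds 1 for P2 → (0, 0, 2)
e1, invoked 1, takes VC(e2)=(0, 0, 1) under max, adds 1 for P0 → (1, 0, 1)
e3, invoked 4, takes VC(e1)=(1, 0, 1) under max, adds 1 for P0 → (2, 0, 1)
e5, invoked 8, takes VC(e3)=(2, 0, 1) under max, adds 1 for P1 → (2, 1, 1)
e4, invoked 6, takes VC(e3)=(2, 0, 1) under max, adds 1 for P0 → (3, 0, 1)
e6, invoked 10, takes VC(e3)=(2, 0, 1), VC(e5)=(2, 1, 1) under max, adds 1 for P1 → (2, 2, 1)
target: VC(e5) = (2, 1, 1)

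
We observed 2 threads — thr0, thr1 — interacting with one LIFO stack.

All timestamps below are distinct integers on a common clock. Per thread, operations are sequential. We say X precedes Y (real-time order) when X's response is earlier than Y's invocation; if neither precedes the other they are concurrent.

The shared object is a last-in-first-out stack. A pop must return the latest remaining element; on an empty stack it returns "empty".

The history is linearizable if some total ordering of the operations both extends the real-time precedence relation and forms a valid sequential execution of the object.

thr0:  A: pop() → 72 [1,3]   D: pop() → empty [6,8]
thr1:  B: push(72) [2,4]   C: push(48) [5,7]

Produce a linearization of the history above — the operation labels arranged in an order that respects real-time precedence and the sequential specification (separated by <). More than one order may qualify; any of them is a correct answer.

B < A < D < C

after step 1 (B push(72)): stack <72>
after step 2 (A pop() → 72): stack <>
after step 3 (D pop() → empty): stack <>
after step 4 (C push(48)): stack <48>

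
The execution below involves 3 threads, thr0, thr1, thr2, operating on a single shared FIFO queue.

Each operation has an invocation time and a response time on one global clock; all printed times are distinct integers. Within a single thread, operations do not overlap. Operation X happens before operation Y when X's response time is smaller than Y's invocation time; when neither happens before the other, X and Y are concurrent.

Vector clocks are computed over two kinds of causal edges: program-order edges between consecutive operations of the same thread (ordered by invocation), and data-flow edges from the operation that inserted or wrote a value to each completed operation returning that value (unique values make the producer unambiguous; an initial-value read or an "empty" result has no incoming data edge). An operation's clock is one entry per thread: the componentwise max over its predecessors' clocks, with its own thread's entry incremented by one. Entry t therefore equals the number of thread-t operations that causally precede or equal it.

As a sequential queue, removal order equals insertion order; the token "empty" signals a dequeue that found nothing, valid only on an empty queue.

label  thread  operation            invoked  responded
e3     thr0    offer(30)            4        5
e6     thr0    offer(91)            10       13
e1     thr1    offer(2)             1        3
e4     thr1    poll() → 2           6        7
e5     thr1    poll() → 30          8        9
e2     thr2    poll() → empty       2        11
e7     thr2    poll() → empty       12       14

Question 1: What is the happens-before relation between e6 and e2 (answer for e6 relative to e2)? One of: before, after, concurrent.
Answer: concurrent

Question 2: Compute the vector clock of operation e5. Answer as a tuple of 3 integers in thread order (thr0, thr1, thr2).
Answer: (1, 3, 0)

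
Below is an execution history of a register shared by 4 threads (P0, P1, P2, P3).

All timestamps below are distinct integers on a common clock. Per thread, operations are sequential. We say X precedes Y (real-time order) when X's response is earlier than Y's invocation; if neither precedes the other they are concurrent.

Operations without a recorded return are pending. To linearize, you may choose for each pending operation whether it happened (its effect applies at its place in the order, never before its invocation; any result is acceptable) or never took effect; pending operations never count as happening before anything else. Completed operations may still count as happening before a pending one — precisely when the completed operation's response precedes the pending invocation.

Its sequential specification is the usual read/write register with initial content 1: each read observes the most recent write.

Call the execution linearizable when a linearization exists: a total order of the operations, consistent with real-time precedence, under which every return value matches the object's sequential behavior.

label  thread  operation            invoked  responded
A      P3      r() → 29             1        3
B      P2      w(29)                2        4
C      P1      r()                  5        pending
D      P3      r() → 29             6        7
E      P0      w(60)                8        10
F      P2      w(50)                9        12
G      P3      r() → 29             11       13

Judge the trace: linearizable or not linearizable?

events 1..12 are fine; event 13 — the response of G at time 13 — makes the prefix non-linearizable
every one of the 6 real-time-consistent orders over 6 completed register ops fails the sequential spec
include/drop combinations of the 1 pending operation (C) were all tried; none helps
e.g. A, B, D, E, F, G (pending dropped): illegal at step 1, since A r() → 29 cannot apply there
e.g. A, B, D, E, G, F (pending dropped): illegal at step 1, since A r() → 29 cannot apply there

not linearizable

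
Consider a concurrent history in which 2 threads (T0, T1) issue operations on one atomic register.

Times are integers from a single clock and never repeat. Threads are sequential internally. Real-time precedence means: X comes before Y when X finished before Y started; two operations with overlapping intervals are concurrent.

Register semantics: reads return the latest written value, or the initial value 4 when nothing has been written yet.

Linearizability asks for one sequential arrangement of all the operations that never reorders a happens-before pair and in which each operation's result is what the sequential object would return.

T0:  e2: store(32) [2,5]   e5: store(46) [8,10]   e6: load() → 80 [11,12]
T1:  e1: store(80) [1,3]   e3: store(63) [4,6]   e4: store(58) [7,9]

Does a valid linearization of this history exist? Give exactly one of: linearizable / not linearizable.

not linearizable

the violation lands at event 12, e6's response at time 12: events 1..11 linearize, events 1..12 do not
real-time-consistent orders of the 6 completed operations: 6 — all fail the atomic register replay
e.g. e1, e2, e3, e4, e5, e6: illegal at step 6, since e6 load() → 80 cannot apply there
e.g. e1, e2, e3, e5, e4, e6: illegal at step 6, since e6 load() → 80 cannot apply there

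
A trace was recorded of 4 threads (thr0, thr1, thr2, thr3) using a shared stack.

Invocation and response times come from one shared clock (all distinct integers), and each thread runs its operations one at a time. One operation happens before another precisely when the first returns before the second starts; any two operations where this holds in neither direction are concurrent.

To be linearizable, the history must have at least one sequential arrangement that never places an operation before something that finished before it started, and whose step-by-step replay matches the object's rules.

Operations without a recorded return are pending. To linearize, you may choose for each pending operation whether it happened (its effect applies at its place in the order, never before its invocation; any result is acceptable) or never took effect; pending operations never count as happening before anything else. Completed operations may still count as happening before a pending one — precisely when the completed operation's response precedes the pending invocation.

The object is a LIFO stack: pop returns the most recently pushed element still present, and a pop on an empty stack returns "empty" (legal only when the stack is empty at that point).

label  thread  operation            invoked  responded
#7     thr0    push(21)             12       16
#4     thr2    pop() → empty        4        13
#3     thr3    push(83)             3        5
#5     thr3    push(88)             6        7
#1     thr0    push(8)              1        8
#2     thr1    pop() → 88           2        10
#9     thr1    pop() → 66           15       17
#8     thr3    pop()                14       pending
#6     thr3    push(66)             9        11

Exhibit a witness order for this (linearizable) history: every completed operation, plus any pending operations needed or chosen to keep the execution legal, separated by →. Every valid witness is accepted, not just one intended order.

after step 1 (#4 pop() → empty): stack <>
after step 2 (#1 push(8)): stack <8>
after step 3 (#3 push(83)): stack <8,83>
after step 4 (#5 push(88)): stack <8,83,88>
after step 5 (#2 pop() → 88): stack <8,83>
after step 6 (#6 push(66)): stack <8,83,66>
after step 7 (#7 push(21)): stack <8,83,66,21>
after step 8 (#8 pop() (pending, included)): stack <8,83,66>
after step 9 (#9 pop() → 66): stack <8,83>

#4 → #1 → #3 → #5 → #2 → #6 → #7 → #8 → #9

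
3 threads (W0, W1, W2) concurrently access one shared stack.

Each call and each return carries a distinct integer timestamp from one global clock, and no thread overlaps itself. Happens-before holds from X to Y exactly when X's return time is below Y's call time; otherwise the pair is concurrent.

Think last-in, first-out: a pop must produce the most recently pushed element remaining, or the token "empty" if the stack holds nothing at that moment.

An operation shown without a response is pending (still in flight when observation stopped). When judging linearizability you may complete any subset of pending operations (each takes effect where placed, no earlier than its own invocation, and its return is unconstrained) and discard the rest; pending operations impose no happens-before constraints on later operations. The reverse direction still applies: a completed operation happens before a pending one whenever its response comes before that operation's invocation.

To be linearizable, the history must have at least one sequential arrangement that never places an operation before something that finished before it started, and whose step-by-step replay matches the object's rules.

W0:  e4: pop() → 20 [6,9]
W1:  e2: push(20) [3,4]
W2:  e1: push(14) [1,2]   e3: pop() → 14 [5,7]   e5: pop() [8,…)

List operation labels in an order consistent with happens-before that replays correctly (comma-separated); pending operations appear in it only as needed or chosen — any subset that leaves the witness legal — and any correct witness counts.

e1, e2, e4, e3

step 1: e1 push(14) — stack <14>
step 2: e2 push(20) — stack <14,20>
step 3: e4 pop() → 20 — stack <14>
step 4: e3 pop() → 14 — stack <>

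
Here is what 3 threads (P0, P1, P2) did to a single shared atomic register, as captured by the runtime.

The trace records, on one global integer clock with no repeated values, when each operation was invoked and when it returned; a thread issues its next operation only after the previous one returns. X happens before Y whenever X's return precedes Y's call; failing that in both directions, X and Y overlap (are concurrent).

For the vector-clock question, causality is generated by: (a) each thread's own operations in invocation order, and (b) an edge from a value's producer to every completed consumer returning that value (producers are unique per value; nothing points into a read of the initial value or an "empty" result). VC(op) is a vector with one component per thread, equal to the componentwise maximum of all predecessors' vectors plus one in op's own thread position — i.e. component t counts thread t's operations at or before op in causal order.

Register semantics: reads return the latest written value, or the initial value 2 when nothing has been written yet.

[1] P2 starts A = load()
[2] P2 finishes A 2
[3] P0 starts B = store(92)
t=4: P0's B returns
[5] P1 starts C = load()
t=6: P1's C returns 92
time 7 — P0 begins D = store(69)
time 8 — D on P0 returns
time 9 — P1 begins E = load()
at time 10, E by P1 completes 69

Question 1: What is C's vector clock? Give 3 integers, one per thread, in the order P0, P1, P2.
root op A, invoked 1: fresh clock plus P2's own tick → (0, 0, 1)
root op B, invoked 3: fresh clock plus P0's own tick → (1, 0, 0)
invoked at 5, C merges VC(B)=(1, 0, 0) and bumps P1's slot → (1, 1, 0)
invoked at 7, D merges VC(B)=(1, 0, 0) and bumps P0's slot → (2, 0, 0)
invoked at 9, E merges VC(C)=(1, 1, 0), VC(D)=(2, 0, 0) and bumps P1's slot → (2, 2, 0)
target: VC(C) = (1, 1, 0)

(1, 1, 0)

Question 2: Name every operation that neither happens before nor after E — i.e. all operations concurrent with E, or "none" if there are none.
E spans [9,10]; an op avoiding the whole window 9..10 is ordered, any other is concurrent
A [1,2]: before
B [3,4]: before
C [5,6]: before
D [7,8]: before

none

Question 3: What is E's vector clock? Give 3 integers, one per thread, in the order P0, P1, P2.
A, invoked 1, has no incoming edges; only P2's bump applies → (0, 0, 1)
B, invoked 3, has no incoming edges; only P0's bump applies → (1, 0, 0)
C (invocation 5): componentwise max over VC(B)=(1, 0, 0), +1 at P1, giving (1, 1, 0)
D (invocation 7): componentwise max over VC(B)=(1, 0, 0), +1 at P0, giving (2, 0, 0)
E (invocation 9): componentwise max over VC(C)=(1, 1, 0), VC(D)=(2, 0, 0), +1 at P1, giving (2, 2, 0)
target: VC(E) = (2, 2, 0)

(2, 2, 0)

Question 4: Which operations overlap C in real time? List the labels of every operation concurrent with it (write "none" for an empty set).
C spans [5,6]: anything still running between times 5 and 6 counts as concurrent
A [1,2]: before
B [3,4]: before
D [7,8]: after
E [9,10]: after

none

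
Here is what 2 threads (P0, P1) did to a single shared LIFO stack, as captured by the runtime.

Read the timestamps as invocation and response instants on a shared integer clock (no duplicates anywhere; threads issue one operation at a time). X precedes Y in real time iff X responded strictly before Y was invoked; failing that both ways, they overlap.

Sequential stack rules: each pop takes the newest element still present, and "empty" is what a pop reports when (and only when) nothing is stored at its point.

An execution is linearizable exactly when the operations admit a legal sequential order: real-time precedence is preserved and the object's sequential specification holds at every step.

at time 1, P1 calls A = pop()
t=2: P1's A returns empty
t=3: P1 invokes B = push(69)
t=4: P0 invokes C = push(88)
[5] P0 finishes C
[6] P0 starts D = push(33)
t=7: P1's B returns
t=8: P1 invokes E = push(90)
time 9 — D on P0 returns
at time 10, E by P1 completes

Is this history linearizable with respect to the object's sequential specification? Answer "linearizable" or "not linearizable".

linearizable

one valid linearization: A, B, C, D, E
step 1: A pop() → empty — stack <>
step 2: B push(69) — stack <69>
step 3: C push(88) — stack <69,88>
step 4: D push(33) — stack <69,88,33>
step 5: E push(90) — stack <69,88,33,90>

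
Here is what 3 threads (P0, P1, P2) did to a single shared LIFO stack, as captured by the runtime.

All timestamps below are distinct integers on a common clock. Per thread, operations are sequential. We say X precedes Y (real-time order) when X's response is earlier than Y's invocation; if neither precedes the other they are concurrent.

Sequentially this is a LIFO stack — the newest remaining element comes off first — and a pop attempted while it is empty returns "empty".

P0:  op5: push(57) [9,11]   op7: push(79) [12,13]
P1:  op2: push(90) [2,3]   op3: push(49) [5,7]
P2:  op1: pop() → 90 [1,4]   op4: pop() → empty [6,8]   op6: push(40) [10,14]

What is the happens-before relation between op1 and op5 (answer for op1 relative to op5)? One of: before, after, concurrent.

op1 spans [1,4], op5 spans [9,11]
resp(op1)=4 < inv(op5)=9

before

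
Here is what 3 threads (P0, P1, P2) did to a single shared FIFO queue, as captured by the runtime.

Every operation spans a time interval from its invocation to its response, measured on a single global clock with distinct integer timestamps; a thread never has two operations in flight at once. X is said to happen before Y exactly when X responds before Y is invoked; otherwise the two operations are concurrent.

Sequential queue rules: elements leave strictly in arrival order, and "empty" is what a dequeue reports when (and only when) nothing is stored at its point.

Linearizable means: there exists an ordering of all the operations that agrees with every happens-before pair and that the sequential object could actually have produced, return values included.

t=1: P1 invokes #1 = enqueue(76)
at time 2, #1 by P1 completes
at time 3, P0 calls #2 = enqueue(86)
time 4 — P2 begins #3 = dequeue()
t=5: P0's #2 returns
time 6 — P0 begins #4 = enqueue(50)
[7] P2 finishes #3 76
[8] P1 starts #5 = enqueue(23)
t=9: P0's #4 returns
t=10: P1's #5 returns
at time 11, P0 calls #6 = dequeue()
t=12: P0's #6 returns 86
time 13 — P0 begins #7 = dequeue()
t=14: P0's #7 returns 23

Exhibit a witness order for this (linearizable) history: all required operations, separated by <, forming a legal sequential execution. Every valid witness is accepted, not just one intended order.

#1 < #2 < #3 < #5 < #4 < #6 < #7

step 1: #1 enqueue(76) — queue <76>
step 2: #2 enqueue(86) — queue <76,86>
step 3: #3 dequeue() → 76 — queue <86>
step 4: #5 enqueue(23) — queue <86,23>
step 5: #4 enqueue(50) — queue <86,23,50>
step 6: #6 dequeue() → 86 — queue <23,50>
step 7: #7 dequeue() → 23 — queue <50>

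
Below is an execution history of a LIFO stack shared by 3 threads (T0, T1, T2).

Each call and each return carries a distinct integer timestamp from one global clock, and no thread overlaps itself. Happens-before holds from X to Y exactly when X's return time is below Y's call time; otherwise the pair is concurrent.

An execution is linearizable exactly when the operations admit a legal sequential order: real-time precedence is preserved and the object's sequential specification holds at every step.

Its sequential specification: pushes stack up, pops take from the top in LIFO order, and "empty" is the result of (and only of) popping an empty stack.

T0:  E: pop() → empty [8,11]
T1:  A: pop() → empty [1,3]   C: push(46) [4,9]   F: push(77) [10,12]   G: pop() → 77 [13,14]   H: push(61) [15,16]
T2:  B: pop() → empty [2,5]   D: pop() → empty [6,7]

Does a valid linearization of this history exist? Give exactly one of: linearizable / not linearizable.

linearizable

a witness: A, B, D, E, C, F, G, H
after step 1 (A pop() → empty): stack <>
after step 2 (B pop() → empty): stack <>
after step 3 (D pop() → empty): stack <>
after step 4 (E pop() → empty): stack <>
after step 5 (C push(46)): stack <46>
after step 6 (F push(77)): stack <46,77>
after step 7 (G pop() → 77): stack <46>
after step 8 (H push(61)): stack <46,61>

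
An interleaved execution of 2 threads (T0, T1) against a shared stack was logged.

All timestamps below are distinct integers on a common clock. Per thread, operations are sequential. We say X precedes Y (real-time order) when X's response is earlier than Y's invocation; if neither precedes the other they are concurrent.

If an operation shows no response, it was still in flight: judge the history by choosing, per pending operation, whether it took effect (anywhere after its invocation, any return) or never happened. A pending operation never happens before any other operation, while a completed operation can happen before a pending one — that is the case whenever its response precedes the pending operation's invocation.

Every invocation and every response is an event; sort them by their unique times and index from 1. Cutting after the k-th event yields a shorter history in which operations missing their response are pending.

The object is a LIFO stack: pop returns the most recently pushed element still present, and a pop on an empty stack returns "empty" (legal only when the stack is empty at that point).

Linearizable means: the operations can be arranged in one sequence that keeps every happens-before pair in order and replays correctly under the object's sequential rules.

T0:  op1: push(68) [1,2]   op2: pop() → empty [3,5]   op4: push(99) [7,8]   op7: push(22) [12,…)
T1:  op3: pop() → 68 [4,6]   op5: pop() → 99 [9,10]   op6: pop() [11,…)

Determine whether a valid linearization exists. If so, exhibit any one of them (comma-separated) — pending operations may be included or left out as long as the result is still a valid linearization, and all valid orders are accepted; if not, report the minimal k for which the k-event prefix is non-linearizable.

linearizable — witness: op1, op3, op2, op4, op5

after step 1 (op1 push(68)): stack <68>
after step 2 (op3 pop() → 68): stack <>
after step 3 (op2 pop() → empty): stack <>
after step 4 (op4 push(99)): stack <99>
after step 5 (op5 pop() → 99): stack <>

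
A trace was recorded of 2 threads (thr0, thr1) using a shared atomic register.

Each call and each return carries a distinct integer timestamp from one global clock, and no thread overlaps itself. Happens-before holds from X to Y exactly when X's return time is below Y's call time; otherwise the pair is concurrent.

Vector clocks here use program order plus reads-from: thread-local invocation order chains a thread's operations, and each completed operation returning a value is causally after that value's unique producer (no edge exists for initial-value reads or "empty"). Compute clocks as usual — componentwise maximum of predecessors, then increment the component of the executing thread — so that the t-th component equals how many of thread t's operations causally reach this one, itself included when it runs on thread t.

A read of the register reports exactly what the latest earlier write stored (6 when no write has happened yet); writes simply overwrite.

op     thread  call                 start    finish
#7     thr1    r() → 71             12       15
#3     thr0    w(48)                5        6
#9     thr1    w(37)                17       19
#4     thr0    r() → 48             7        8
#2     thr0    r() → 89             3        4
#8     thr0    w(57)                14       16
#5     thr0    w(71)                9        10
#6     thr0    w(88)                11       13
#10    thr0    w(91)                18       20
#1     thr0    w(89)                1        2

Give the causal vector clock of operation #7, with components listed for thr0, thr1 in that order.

(5, 1)

#1 (invocation 1): nothing precedes it; thr0's component alone gives (1, 0)
merge at #2 (invoked 3): VC(#1)=(1, 0), own-thread bump on thr0 → (2, 0)
merge at #3 (invoked 5): VC(#2)=(2, 0), own-thread bump on thr0 → (3, 0)
merge at #4 (invoked 7): VC(#3)=(3, 0), own-thread bump on thr0 → (4, 0)
merge at #5 (invoked 9): VC(#4)=(4, 0), own-thread bump on thr0 → (5, 0)
merge at #7 (invoked 12): VC(#5)=(5, 0), own-thread bump on thr1 → (5, 1)
merge at #6 (invoked 11): VC(#5)=(5, 0), own-thread bump on thr0 → (6, 0)
merge at #9 (invoked 17): VC(#7)=(5, 1), own-thread bump on thr1 → (5, 2)
merge at #8 (invoked 14): VC(#6)=(6, 0), own-thread bump on thr0 → (7, 0)
merge at #10 (invoked 18): VC(#8)=(7, 0), own-thread bump on thr0 → (8, 0)
target: VC(#7) = (5, 1)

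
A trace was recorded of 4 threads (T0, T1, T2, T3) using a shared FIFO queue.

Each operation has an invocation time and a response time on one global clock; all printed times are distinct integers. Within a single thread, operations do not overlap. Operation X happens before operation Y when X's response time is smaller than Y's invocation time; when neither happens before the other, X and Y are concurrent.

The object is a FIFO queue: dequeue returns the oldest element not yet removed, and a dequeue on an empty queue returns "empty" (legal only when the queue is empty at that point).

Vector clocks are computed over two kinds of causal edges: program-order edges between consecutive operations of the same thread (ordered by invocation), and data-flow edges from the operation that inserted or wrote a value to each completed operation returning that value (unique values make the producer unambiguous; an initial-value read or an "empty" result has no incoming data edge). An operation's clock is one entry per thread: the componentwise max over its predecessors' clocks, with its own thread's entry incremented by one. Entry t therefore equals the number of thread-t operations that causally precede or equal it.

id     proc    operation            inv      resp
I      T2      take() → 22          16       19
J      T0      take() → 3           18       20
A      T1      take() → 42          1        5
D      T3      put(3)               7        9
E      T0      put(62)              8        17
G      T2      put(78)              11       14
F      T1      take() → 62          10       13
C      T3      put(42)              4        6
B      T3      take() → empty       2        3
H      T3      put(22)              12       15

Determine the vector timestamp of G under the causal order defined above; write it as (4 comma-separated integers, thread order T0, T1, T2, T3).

(0, 0, 1, 0)

root op B, invoked 2: fresh clock plus T3's own tick → (0, 0, 0, 1)
root op G, invoked 11: fresh clock plus T2's own tick → (0, 0, 1, 0)
root op E, invoked 8: fresh clock plus T0's own tick → (1, 0, 0, 0)
C, invoked 4, takes VC(B)=(0, 0, 0, 1) under max, adds 1 for T3 → (0, 0, 0, 2)
D, invoked 7, takes VC(C)=(0, 0, 0, 2) under max, adds 1 for T3 → (0, 0, 0, 3)
A, invoked 1, takes VC(C)=(0, 0, 0, 2) under max, adds 1 for T1 → (0, 1, 0, 2)
H, invoked 12, takes VC(D)=(0, 0, 0, 3) under max, adds 1 for T3 → (0, 0, 0, 4)
F, invoked 10, takes VC(A)=(0, 1, 0, 2), VC(E)=(1, 0, 0, 0) under max, adds 1 for T1 → (1, 2, 0, 2)
J, invoked 18, takes VC(D)=(0, 0, 0, 3), VC(E)=(1, 0, 0, 0) under max, adds 1 for T0 → (2, 0, 0, 3)
I, invoked 16, takes VC(G)=(0, 0, 1, 0), VC(H)=(0, 0, 0, 4) under max, adds 1 for T2 → (0, 0, 2, 4)
target: VC(G) = (0, 0, 1, 0)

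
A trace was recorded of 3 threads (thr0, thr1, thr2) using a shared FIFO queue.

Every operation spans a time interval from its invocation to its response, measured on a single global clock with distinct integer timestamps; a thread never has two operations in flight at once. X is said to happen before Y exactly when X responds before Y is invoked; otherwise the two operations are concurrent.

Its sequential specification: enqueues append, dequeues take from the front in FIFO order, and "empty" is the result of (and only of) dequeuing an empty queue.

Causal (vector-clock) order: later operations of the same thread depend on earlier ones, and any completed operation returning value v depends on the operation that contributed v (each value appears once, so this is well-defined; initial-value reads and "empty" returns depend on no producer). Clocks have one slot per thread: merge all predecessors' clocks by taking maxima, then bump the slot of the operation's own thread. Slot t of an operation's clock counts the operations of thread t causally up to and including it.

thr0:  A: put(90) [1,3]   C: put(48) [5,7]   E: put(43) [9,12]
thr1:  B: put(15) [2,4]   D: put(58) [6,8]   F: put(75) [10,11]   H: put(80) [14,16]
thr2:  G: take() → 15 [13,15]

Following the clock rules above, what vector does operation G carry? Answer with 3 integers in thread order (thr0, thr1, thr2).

VC(B, invoked at 2): no causal predecessors; +1 on thr1 → (0, 1, 0)
VC(A, invoked at 1): no causal predecessors; +1 on thr0 → (1, 0, 0)
G, invoked 13, takes VC(B)=(0, 1, 0) under max, adds 1 for thr2 → (0, 1, 1)
D, invoked 6, takes VC(B)=(0, 1, 0) under max, adds 1 for thr1 → (0, 2, 0)
C, invoked 5, takes VC(A)=(1, 0, 0) under max, adds 1 for thr0 → (2, 0, 0)
F, invoked 10, takes VC(D)=(0, 2, 0) under max, adds 1 for thr1 → (0, 3, 0)
E, invoked 9, takes VC(C)=(2, 0, 0) under max, adds 1 for thr0 → (3, 0, 0)
H, invoked 14, takes VC(F)=(0, 3, 0) under max, adds 1 for thr1 → (0, 4, 0)
target: VC(G) = (0, 1, 1)

(0, 1, 1)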